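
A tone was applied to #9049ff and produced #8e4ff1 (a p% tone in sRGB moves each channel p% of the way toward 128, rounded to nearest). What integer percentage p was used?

#9049ff is rgb(144, 73, 255); #8e4ff1 is rgb(142, 79, 241).
On the B channel (widest range): 241 ≈ 255 + (p/100)(128 − 255), so p ≈ 100×(241 − 255)/(128 − 255) = -1400/-127 = 11.02.
p = 11 reproduces all three channels after rounding.

11%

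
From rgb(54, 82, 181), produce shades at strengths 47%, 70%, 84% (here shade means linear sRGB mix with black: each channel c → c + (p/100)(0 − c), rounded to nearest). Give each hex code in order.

#1d2b60, #101936, #090d1d

47%: (54 − 25.38 = 28.62→29, 82 − 38.54 = 43.46→43, 181 − 85.07 = 95.93→96) → #1d2b60
70%: (54 − 37.8 = 16.2→16, 82 − 57.4 = 24.6→25, 181 − 126.7 = 54.3→54) → #101936
84%: (54 − 45.36 = 8.64→9, 82 − 68.88 = 13.12→13, 181 − 152.04 = 28.96→29) → #090d1d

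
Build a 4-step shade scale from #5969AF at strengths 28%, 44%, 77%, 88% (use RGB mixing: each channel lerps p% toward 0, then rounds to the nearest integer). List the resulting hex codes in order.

#404C7E, #323B62, #141828, #0B0D15

#5969AF is rgb(89, 105, 175).
28%: (89 − 24.92 = 64.08→64, 105 − 29.4 = 75.6→76, 175 − 49 = 126→126) → #404C7E
44%: (89 − 39.16 = 49.84→50, 105 − 46.2 = 58.8→59, 175 − 77 = 98→98) → #323B62
77%: (89 − 68.53 = 20.47→20, 105 − 80.85 = 24.15→24, 175 − 134.75 = 40.25→40) → #141828
88%: (89 − 78.32 = 10.68→11, 105 − 92.4 = 12.6→13, 175 − 154 = 21→21) → #0B0D15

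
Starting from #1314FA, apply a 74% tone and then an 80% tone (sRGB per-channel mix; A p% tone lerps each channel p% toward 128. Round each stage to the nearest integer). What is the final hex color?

#7A7A86

#1314FA is rgb(19, 20, 250).
A 74% tone moves each channel 74% toward 128:
  R: 19 + 80.66 = 99.66 → 100
  G: 20 + 0.74×(128−20) = 20 + 79.92 = 99.92 → 100
  B: 250 + 0.74×(128−250) = 250 − 90.28 = 159.72 → 160
After the tone: rgb(100, 100, 160) = #6464A0.
Lerp each channel 80% toward 128:
  R: 100 + 22.4 = 122.4 → 122
  G: 100 + 22.4 = 122.4 → 122
  B: 160 + 0.8×(128−160) = 160 − 25.6 = 134.4 → 134
rgb(122, 122, 134) = #7A7A86.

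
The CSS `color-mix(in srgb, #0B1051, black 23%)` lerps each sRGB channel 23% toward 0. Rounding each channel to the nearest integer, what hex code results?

#0B1051 is rgb(11, 16, 81).
Per channel, c → c + 0.23(0 − c):
  R: 11 + 0.23×(0−11) = 11 − 2.53 = 8.47 → 8
  G: 16 − 3.68 = 12.32 → 12
  B: 81 − 18.63 = 62.37 → 62
rgb(8, 12, 62) = #080C3E.

#080C3E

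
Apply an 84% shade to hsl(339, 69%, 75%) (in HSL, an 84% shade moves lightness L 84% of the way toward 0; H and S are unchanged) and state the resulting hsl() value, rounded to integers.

L moves 84% from 75 toward 0: 75 − 63 = 12 → 12.
H and S are unchanged.

hsl(339, 69%, 12%)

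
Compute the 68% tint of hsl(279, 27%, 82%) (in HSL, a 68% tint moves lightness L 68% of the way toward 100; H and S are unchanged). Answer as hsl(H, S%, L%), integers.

hsl(279, 27%, 94%)

L moves 68% from 82 toward 100: 82 + 12.24 = 94.24 → 94.
H and S are unchanged.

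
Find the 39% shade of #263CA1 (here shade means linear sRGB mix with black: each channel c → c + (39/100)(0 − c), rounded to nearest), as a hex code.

#263CA1 is rgb(38, 60, 161).
Lerp each channel 39% toward 0:
  R: 38 − 14.82 = 23.18 → 23
  G: 60 − 23.4 = 36.6 → 37
  B: 161 + 0.39×(0−161) = 161 − 62.79 = 98.21 → 98
rgb(23, 37, 98) = #172562.

#172562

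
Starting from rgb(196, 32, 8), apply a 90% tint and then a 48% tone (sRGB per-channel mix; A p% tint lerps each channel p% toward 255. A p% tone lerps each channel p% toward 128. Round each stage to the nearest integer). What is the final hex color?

Lerp each channel 90% toward 255:
  R: 196 + 0.9×(255−196) = 196 + 53.1 = 249.1 → 249
  G: 32 + 0.9×(255−32) = 32 + 200.7 = 232.7 → 233
  B: 8 + 222.3 = 230.3 → 230
After the tint: rgb(249, 233, 230) = #F9E9E6.
Lerp each channel 48% toward 128:
  R: 249 + 0.48×(128−249) = 249 − 58.08 = 190.92 → 191
  G: 233 − 50.4 = 182.6 → 183
  B: 230 − 48.96 = 181.04 → 181
rgb(191, 183, 181) = #BFB7B5.

#BFB7B5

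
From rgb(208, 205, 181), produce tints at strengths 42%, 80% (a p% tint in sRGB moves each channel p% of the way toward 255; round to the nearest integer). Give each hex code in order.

42%: (208 + 19.74 = 227.74→228, 205 + 21 = 226→226, 181 + 31.08 = 212.08→212) → #e4e2d4
80%: (208 + 37.6 = 245.6→246, 205 + 40 = 245→245, 181 + 59.2 = 240.2→240) → #f6f5f0

#e4e2d4, #f6f5f0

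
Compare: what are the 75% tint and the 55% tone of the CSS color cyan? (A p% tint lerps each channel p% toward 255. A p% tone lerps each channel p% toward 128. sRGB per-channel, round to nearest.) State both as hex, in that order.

#BFFFFF, #46B9B9

CSS cyan is rgb(0, 255, 255).
75% tint:
  R: 0 + 0.75×(255−0) = 0 + 191.25 = 191.25 → 191
  G: 255 + 0 = 255 → 255
  B: 255 + 0 = 255 → 255
  → #BFFFFF
55% tone:
  R: 0 + 70.4 = 70.4 → 70
  G: 255 − 69.85 = 185.15 → 185
  B: 255 + 0.55×(128−255) = 255 − 69.85 = 185.15 → 185
  → #46B9B9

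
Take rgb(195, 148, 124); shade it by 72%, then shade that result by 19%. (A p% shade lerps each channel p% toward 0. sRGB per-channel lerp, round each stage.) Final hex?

#2D211C

Per channel, c → c + 0.72(0 − c):
  R: 195 + 0.72×(0−195) = 195 − 140.4 = 54.6 → 55
  G: 148 − 106.56 = 41.44 → 41
  B: 124 + 0.72×(0−124) = 124 − 89.28 = 34.72 → 35
After the shade: rgb(55, 41, 35) = #372923.
A 19% shade moves each channel 19% toward 0:
  R: 55 − 10.45 = 44.55 → 45
  G: 41 + 0.19×(0−41) = 41 − 7.79 = 33.21 → 33
  B: 35 − 6.65 = 28.35 → 28
rgb(45, 33, 28) = #2D211C.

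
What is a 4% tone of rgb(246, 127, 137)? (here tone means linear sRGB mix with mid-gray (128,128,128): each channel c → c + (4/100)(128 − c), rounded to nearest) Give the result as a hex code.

#F17F89

Per channel, c → c + 0.04(128 − c):
  R: 246 − 4.72 = 241.28 → 241
  G: 127 + 0.04×(128−127) = 127 + 0.04 = 127.04 → 127
  B: 137 + 0.04×(128−137) = 137 − 0.36 = 136.64 → 137
rgb(241, 127, 137) = #F17F89.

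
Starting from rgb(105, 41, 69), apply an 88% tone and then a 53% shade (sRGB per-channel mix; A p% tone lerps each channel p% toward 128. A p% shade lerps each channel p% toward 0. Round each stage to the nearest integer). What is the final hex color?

#3B3739

Lerp each channel 88% toward 128:
  R: 105 + 0.88×(128−105) = 105 + 20.24 = 125.24 → 125
  G: 41 + 0.88×(128−41) = 41 + 76.56 = 117.56 → 118
  B: 69 + 51.92 = 120.92 → 121
After the tone: rgb(125, 118, 121) = #7D7679.
Per channel, c → c + 0.53(0 − c):
  R: 125 − 66.25 = 58.75 → 59
  G: 118 + 0.53×(0−118) = 118 − 62.54 = 55.46 → 55
  B: 121 + 0.53×(0−121) = 121 − 64.13 = 56.87 → 57
rgb(59, 55, 57) = #3B3739.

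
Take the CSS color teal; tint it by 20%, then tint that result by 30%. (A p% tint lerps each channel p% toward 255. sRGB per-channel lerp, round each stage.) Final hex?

CSS teal is rgb(0, 128, 128).
A 20% tint moves each channel 20% toward 255:
  R: 0 + 0.2×(255−0) = 0 + 51 = 51 → 51
  G: 128 + 0.2×(255−128) = 128 + 25.4 = 153.4 → 153
  B: 128 + 0.2×(255−128) = 128 + 25.4 = 153.4 → 153
After the tint: rgb(51, 153, 153) = #339999.
Lerp each channel 30% toward 255:
  R: 51 + 0.3×(255−51) = 51 + 61.2 = 112.2 → 112
  G: 153 + 30.6 = 183.6 → 184
  B: 153 + 0.3×(255−153) = 153 + 30.6 = 183.6 → 184
rgb(112, 184, 184) = #70B8B8.

#70B8B8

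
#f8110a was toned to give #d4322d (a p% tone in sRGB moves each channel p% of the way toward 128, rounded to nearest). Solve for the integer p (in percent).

30%

#f8110a is rgb(248, 17, 10); #d4322d is rgb(212, 50, 45).
On the R channel (widest range): 212 ≈ 248 + (p/100)(128 − 248), so p ≈ 100×(212 − 248)/(128 − 248) = -3600/-120 = 30.00.
p = 30 reproduces all three channels after rounding.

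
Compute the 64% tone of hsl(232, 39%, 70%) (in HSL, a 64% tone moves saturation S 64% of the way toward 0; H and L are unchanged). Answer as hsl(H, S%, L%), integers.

S moves 64% from 39 toward 0: 39 − 24.96 = 14.04 → 14.
H and L are unchanged.

hsl(232, 14%, 70%)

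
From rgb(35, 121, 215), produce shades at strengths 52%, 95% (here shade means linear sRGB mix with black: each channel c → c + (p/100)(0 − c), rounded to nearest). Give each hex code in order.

#113a67, #02060b

52%: (35 − 18.2 = 16.8→17, 121 − 62.92 = 58.08→58, 215 − 111.8 = 103.2→103) → #113a67
95%: (35 − 33.25 = 1.75→2, 121 − 114.95 = 6.05→6, 215 − 204.25 = 10.75→11) → #02060b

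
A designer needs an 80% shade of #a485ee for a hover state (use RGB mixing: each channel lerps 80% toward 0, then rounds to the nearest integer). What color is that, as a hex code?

#a485ee is rgb(164, 133, 238).
Per channel, c → c + 0.8(0 − c):
  R: 164 + 0.8×(0−164) = 164 − 131.2 = 32.8 → 33
  G: 133 − 106.4 = 26.6 → 27
  B: 238 + 0.8×(0−238) = 238 − 190.4 = 47.6 → 48
rgb(33, 27, 48) = #211b30.

#211b30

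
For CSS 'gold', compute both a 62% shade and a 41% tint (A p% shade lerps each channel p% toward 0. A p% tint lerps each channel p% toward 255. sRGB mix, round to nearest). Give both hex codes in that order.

#615200, #FFE769

CSS gold is rgb(255, 215, 0).
62% shade:
  R: 255 + 0.62×(0−255) = 255 − 158.1 = 96.9 → 97
  G: 215 + 0.62×(0−215) = 215 − 133.3 = 81.7 → 82
  B: 0 + 0 = 0 → 0
  → #615200
41% tint:
  R: 255 + 0.41×(255−255) = 255 + 0 = 255 → 255
  G: 215 + 16.4 = 231.4 → 231
  B: 0 + 104.55 = 104.55 → 105
  → #FFE769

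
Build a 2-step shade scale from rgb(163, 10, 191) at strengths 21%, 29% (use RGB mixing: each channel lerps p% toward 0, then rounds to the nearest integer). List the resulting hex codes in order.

21%: (163 − 34.23 = 128.77→129, 10 − 2.1 = 7.9→8, 191 − 40.11 = 150.89→151) → #810897
29%: (163 − 47.27 = 115.73→116, 10 − 2.9 = 7.1→7, 191 − 55.39 = 135.61→136) → #740788

#810897, #740788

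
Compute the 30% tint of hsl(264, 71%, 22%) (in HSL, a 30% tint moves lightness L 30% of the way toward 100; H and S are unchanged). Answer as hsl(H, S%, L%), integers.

hsl(264, 71%, 45%)

L moves 30% from 22 toward 100: 22 + 23.4 = 45.4 → 45.
H and S are unchanged.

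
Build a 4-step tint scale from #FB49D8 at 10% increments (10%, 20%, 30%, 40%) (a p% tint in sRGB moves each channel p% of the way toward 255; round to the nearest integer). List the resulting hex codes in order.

#FB5BDC, #FC6DE0, #FC80E4, #FD92E8

#FB49D8 is rgb(251, 73, 216).
10%: (251→251, 73 + 18.2 = 91.2→91, 216 + 3.9 = 219.9→220) → #FB5BDC
20%: (251 + 0.8 = 251.8→252, 73 + 36.4 = 109.4→109, 216 + 7.8 = 223.8→224) → #FC6DE0
30%: (251 + 1.2 = 252.2→252, 73 + 54.6 = 127.6→128, 216 + 11.7 = 227.7→228) → #FC80E4
40%: (251 + 1.6 = 252.6→253, 73 + 72.8 = 145.8→146, 216 + 15.6 = 231.6→232) → #FD92E8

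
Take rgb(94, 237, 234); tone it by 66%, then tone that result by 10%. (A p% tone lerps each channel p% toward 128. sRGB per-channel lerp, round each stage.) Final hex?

#75A1A0

Per channel, c → c + 0.66(128 − c):
  R: 94 + 22.44 = 116.44 → 116
  G: 237 + 0.66×(128−237) = 237 − 71.94 = 165.06 → 165
  B: 234 − 69.96 = 164.04 → 164
After the tone: rgb(116, 165, 164) = #74A5A4.
A 10% tone moves each channel 10% toward 128:
  R: 116 + 1.2 = 117.2 → 117
  G: 165 − 3.7 = 161.3 → 161
  B: 164 + 0.1×(128−164) = 164 − 3.6 = 160.4 → 160
rgb(117, 161, 160) = #75A1A0.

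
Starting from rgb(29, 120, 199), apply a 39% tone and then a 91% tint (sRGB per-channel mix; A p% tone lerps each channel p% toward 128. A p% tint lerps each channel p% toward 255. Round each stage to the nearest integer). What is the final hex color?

#eef3f7

Lerp each channel 39% toward 128:
  R: 29 + 0.39×(128−29) = 29 + 38.61 = 67.61 → 68
  G: 120 + 3.12 = 123.12 → 123
  B: 199 + 0.39×(128−199) = 199 − 27.69 = 171.31 → 171
After the tone: rgb(68, 123, 171) = #447bab.
A 91% tint moves each channel 91% toward 255:
  R: 68 + 170.17 = 238.17 → 238
  G: 123 + 0.91×(255−123) = 123 + 120.12 = 243.12 → 243
  B: 171 + 76.44 = 247.44 → 247
rgb(238, 243, 247) = #eef3f7.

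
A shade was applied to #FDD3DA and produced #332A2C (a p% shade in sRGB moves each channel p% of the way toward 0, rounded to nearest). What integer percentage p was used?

#FDD3DA is rgb(253, 211, 218); #332A2C is rgb(51, 42, 44).
On the R channel (widest range): 51 ≈ 253 + (p/100)(0 − 253), so p ≈ 100×(51 − 253)/(0 − 253) = -20200/-253 = 79.84.
p = 80 reproduces all three channels after rounding.

80%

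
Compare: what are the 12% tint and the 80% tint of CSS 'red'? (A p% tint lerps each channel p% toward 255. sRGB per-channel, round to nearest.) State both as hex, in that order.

CSS red is rgb(255, 0, 0).
12% tint:
  R: 255 + 0 = 255 → 255
  G: 0 + 0.12×(255−0) = 0 + 30.6 = 30.6 → 31
  B: 0 + 0.12×(255−0) = 0 + 30.6 = 30.6 → 31
  → #ff1f1f
80% tint:
  R: 255 + 0 = 255 → 255
  G: 0 + 204 = 204 → 204
  B: 0 + 204 = 204 → 204
  → #ffcccc

#ff1f1f, #ffcccc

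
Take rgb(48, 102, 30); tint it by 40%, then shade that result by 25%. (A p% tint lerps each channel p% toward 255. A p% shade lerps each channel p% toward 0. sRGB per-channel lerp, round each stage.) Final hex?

Per channel, c → c + 0.4(255 − c):
  R: 48 + 82.8 = 130.8 → 131
  G: 102 + 61.2 = 163.2 → 163
  B: 30 + 0.4×(255−30) = 30 + 90 = 120 → 120
After the tint: rgb(131, 163, 120) = #83A378.
Per channel, c → c + 0.25(0 − c):
  R: 131 + 0.25×(0−131) = 131 − 32.75 = 98.25 → 98
  G: 163 + 0.25×(0−163) = 163 − 40.75 = 122.25 → 122
  B: 120 + 0.25×(0−120) = 120 − 30 = 90 → 90
rgb(98, 122, 90) = #627A5A.

#627A5A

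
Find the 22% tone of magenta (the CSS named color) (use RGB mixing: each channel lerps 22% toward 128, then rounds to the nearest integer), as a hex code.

#E31CE3

CSS magenta is rgb(255, 0, 255).
Lerp each channel 22% toward 128:
  R: 255 + 0.22×(128−255) = 255 − 27.94 = 227.06 → 227
  G: 0 + 0.22×(128−0) = 0 + 28.16 = 28.16 → 28
  B: 255 + 0.22×(128−255) = 255 − 27.94 = 227.06 → 227
rgb(227, 28, 227) = #E31CE3.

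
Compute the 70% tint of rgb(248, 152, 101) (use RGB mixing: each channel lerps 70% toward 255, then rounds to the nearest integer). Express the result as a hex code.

Lerp each channel 70% toward 255:
  R: 248 + 0.7×(255−248) = 248 + 4.9 = 252.9 → 253
  G: 152 + 72.1 = 224.1 → 224
  B: 101 + 0.7×(255−101) = 101 + 107.8 = 208.8 → 209
rgb(253, 224, 209) = #fde0d1.

#fde0d1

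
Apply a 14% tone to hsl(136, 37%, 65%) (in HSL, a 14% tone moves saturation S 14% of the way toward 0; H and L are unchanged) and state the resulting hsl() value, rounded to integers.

S moves 14% from 37 toward 0: 37 − 5.18 = 31.82 → 32.
H and L are unchanged.

hsl(136, 32%, 65%)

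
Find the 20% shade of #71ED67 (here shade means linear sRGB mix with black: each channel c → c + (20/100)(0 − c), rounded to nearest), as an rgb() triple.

rgb(90, 190, 82)

#71ED67 is rgb(113, 237, 103).
A 20% shade moves each channel 20% toward 0:
  R: 113 + 0.2×(0−113) = 113 − 22.6 = 90.4 → 90
  G: 237 + 0.2×(0−237) = 237 − 47.4 = 189.6 → 190
  B: 103 + 0.2×(0−103) = 103 − 20.6 = 82.4 → 82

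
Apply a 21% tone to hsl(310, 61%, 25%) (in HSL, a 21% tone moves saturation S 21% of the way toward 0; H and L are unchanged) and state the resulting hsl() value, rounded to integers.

S moves 21% from 61 toward 0: 61 − 12.81 = 48.19 → 48.
H and L are unchanged.

hsl(310, 48%, 25%)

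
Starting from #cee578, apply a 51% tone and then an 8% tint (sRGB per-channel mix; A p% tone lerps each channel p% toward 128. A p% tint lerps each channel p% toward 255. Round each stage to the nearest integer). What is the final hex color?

#adb786

#cee578 is rgb(206, 229, 120).
Per channel, c → c + 0.51(128 − c):
  R: 206 + 0.51×(128−206) = 206 − 39.78 = 166.22 → 166
  G: 229 + 0.51×(128−229) = 229 − 51.51 = 177.49 → 177
  B: 120 + 0.51×(128−120) = 120 + 4.08 = 124.08 → 124
After the tone: rgb(166, 177, 124) = #a6b17c.
Per channel, c → c + 0.08(255 − c):
  R: 166 + 7.12 = 173.12 → 173
  G: 177 + 0.08×(255−177) = 177 + 6.24 = 183.24 → 183
  B: 124 + 0.08×(255−124) = 124 + 10.48 = 134.48 → 134
rgb(173, 183, 134) = #adb786.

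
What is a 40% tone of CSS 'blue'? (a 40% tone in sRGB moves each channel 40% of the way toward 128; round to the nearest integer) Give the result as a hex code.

#3333CC

CSS blue is rgb(0, 0, 255).
Per channel, c → c + 0.4(128 − c):
  R: 0 + 0.4×(128−0) = 0 + 51.2 = 51.2 → 51
  G: 0 + 0.4×(128−0) = 0 + 51.2 = 51.2 → 51
  B: 255 − 50.8 = 204.2 → 204
rgb(51, 51, 204) = #3333CC.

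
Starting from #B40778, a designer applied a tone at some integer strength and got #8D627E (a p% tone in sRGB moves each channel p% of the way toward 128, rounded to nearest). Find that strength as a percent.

#B40778 is rgb(180, 7, 120); #8D627E is rgb(141, 98, 126).
On the G channel (widest range): 98 ≈ 7 + (p/100)(128 − 7), so p ≈ 100×(98 − 7)/(128 − 7) = 9100/121 = 75.21.
p = 75 reproduces all three channels after rounding.

75%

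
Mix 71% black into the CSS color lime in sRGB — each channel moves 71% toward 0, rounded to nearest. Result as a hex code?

#004A00

CSS lime is rgb(0, 255, 0).
Per channel, c → c + 0.71(0 − c):
  R: 0 + 0.71×(0−0) = 0 + 0 = 0 → 0
  G: 255 + 0.71×(0−255) = 255 − 181.05 = 73.95 → 74
  B: 0 + 0 = 0 → 0
rgb(0, 74, 0) = #004A00.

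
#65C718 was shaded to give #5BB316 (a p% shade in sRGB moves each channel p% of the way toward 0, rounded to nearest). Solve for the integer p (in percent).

#65C718 is rgb(101, 199, 24); #5BB316 is rgb(91, 179, 22).
On the G channel (widest range): 179 ≈ 199 + (p/100)(0 − 199), so p ≈ 100×(179 − 199)/(0 − 199) = -2000/-199 = 10.05.
p = 10 reproduces all three channels after rounding.

10%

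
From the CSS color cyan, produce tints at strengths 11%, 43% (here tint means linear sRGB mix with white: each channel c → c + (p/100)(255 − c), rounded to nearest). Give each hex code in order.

#1cffff, #6effff

CSS cyan is rgb(0, 255, 255).
11%: (0 + 28.05 = 28.05→28, 255→255, 255→255) → #1cffff
43%: (0 + 109.65 = 109.65→110, 255→255, 255→255) → #6effff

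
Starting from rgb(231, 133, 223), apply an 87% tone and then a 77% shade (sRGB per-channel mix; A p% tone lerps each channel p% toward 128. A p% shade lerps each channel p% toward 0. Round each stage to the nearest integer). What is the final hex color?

#201e20

Lerp each channel 87% toward 128:
  R: 231 − 89.61 = 141.39 → 141
  G: 133 − 4.35 = 128.65 → 129
  B: 223 − 82.65 = 140.35 → 140
After the tone: rgb(141, 129, 140) = #8d818c.
A 77% shade moves each channel 77% toward 0:
  R: 141 + 0.77×(0−141) = 141 − 108.57 = 32.43 → 32
  G: 129 − 99.33 = 29.67 → 30
  B: 140 − 107.8 = 32.2 → 32
rgb(32, 30, 32) = #201e20.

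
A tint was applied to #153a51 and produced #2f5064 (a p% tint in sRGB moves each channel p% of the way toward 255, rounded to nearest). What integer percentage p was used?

#153a51 is rgb(21, 58, 81); #2f5064 is rgb(47, 80, 100).
On the R channel (widest range): 47 ≈ 21 + (p/100)(255 − 21), so p ≈ 100×(47 − 21)/(255 − 21) = 2600/234 = 11.11.
p = 11 reproduces all three channels after rounding.

11%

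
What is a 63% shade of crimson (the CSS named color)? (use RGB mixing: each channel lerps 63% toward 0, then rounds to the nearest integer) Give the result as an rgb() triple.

CSS crimson is rgb(220, 20, 60).
A 63% shade moves each channel 63% toward 0:
  R: 220 + 0.63×(0−220) = 220 − 138.6 = 81.4 → 81
  G: 20 + 0.63×(0−20) = 20 − 12.6 = 7.4 → 7
  B: 60 + 0.63×(0−60) = 60 − 37.8 = 22.2 → 22

rgb(81, 7, 22)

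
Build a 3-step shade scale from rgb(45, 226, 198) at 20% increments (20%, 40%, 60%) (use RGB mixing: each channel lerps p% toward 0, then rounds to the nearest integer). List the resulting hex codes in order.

20%: (45 − 9 = 36→36, 226 − 45.2 = 180.8→181, 198 − 39.6 = 158.4→158) → #24B59E
40%: (45 − 18 = 27→27, 226 − 90.4 = 135.6→136, 198 − 79.2 = 118.8→119) → #1B8877
60%: (45 − 27 = 18→18, 226 − 135.6 = 90.4→90, 198 − 118.8 = 79.2→79) → #125A4F

#24B59E, #1B8877, #125A4F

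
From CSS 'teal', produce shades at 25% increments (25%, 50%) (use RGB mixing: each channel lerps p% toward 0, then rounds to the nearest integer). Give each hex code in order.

CSS teal is rgb(0, 128, 128).
25%: (0→0, 128 − 32 = 96→96, 128 − 32 = 96→96) → #006060
50%: (0→0, 128 − 64 = 64→64, 128 − 64 = 64→64) → #004040

#006060, #004040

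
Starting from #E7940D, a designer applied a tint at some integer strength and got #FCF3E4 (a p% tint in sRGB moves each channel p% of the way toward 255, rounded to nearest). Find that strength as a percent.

#E7940D is rgb(231, 148, 13); #FCF3E4 is rgb(252, 243, 228).
On the B channel (widest range): 228 ≈ 13 + (p/100)(255 − 13), so p ≈ 100×(228 − 13)/(255 − 13) = 21500/242 = 88.84.
p = 89 reproduces all three channels after rounding.

89%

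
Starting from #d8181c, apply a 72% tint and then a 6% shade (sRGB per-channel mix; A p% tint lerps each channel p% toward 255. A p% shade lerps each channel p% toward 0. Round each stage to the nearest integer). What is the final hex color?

#d8181c is rgb(216, 24, 28).
A 72% tint moves each channel 72% toward 255:
  R: 216 + 0.72×(255−216) = 216 + 28.08 = 244.08 → 244
  G: 24 + 166.32 = 190.32 → 190
  B: 28 + 163.44 = 191.44 → 191
After the tint: rgb(244, 190, 191) = #f4bebf.
A 6% shade moves each channel 6% toward 0:
  R: 244 + 0.06×(0−244) = 244 − 14.64 = 229.36 → 229
  G: 190 − 11.4 = 178.6 → 179
  B: 191 + 0.06×(0−191) = 191 − 11.46 = 179.54 → 180
rgb(229, 179, 180) = #e5b3b4.

#e5b3b4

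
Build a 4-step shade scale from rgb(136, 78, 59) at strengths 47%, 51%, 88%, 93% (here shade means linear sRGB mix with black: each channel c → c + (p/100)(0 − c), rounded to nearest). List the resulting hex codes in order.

#48291f, #43261d, #100907, #0a0504

47%: (136 − 63.92 = 72.08→72, 78 − 36.66 = 41.34→41, 59 − 27.73 = 31.27→31) → #48291f
51%: (136 − 69.36 = 66.64→67, 78 − 39.78 = 38.22→38, 59 − 30.09 = 28.91→29) → #43261d
88%: (136 − 119.68 = 16.32→16, 78 − 68.64 = 9.36→9, 59 − 51.92 = 7.08→7) → #100907
93%: (136 − 126.48 = 9.52→10, 78 − 72.54 = 5.46→5, 59 − 54.87 = 4.13→4) → #0a0504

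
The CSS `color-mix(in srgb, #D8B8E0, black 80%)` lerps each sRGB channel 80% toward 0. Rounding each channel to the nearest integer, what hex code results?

#D8B8E0 is rgb(216, 184, 224).
An 80% shade moves each channel 80% toward 0:
  R: 216 − 172.8 = 43.2 → 43
  G: 184 + 0.8×(0−184) = 184 − 147.2 = 36.8 → 37
  B: 224 + 0.8×(0−224) = 224 − 179.2 = 44.8 → 45
rgb(43, 37, 45) = #2B252D.

#2B252D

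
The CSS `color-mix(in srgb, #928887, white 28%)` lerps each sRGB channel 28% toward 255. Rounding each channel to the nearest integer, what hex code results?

#928887 is rgb(146, 136, 135).
Lerp each channel 28% toward 255:
  R: 146 + 30.52 = 176.52 → 177
  G: 136 + 0.28×(255−136) = 136 + 33.32 = 169.32 → 169
  B: 135 + 0.28×(255−135) = 135 + 33.6 = 168.6 → 169
rgb(177, 169, 169) = #b1a9a9.

#b1a9a9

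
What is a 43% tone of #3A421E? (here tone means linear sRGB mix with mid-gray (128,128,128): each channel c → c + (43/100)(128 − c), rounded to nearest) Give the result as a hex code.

#585D48

#3A421E is rgb(58, 66, 30).
Lerp each channel 43% toward 128:
  R: 58 + 30.1 = 88.1 → 88
  G: 66 + 0.43×(128−66) = 66 + 26.66 = 92.66 → 93
  B: 30 + 0.43×(128−30) = 30 + 42.14 = 72.14 → 72
rgb(88, 93, 72) = #585D48.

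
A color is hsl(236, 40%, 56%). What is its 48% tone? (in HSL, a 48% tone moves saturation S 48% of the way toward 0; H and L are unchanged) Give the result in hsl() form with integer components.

hsl(236, 21%, 56%)

S moves 48% from 40 toward 0: 40 − 19.2 = 20.8 → 21.
H and L are unchanged.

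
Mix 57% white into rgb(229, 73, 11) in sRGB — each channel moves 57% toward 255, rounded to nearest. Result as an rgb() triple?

Lerp each channel 57% toward 255:
  R: 229 + 14.82 = 243.82 → 244
  G: 73 + 0.57×(255−73) = 73 + 103.74 = 176.74 → 177
  B: 11 + 139.08 = 150.08 → 150

rgb(244, 177, 150)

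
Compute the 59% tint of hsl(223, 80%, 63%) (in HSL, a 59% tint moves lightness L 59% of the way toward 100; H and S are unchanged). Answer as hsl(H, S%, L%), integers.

hsl(223, 80%, 85%)

L moves 59% from 63 toward 100: 63 + 21.83 = 84.83 → 85.
H and S are unchanged.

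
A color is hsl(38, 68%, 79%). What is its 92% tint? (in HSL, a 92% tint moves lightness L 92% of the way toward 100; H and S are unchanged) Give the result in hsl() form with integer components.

hsl(38, 68%, 98%)

L moves 92% from 79 toward 100: 79 + 19.32 = 98.32 → 98.
H and S are unchanged.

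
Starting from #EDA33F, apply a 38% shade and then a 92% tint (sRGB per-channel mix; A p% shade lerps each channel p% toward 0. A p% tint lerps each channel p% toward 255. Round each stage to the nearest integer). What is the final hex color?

#F6F3EE

#EDA33F is rgb(237, 163, 63).
Lerp each channel 38% toward 0:
  R: 237 + 0.38×(0−237) = 237 − 90.06 = 146.94 → 147
  G: 163 − 61.94 = 101.06 → 101
  B: 63 − 23.94 = 39.06 → 39
After the shade: rgb(147, 101, 39) = #936527.
A 92% tint moves each channel 92% toward 255:
  R: 147 + 0.92×(255−147) = 147 + 99.36 = 246.36 → 246
  G: 101 + 0.92×(255−101) = 101 + 141.68 = 242.68 → 243
  B: 39 + 198.72 = 237.72 → 238
rgb(246, 243, 238) = #F6F3EE.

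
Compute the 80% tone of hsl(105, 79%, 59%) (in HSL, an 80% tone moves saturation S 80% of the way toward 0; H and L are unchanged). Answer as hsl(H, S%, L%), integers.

hsl(105, 16%, 59%)

S moves 80% from 79 toward 0: 79 − 63.2 = 15.8 → 16.
H and L are unchanged.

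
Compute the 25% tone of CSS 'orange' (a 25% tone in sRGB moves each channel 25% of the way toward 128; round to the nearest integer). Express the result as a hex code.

CSS orange is rgb(255, 165, 0).
A 25% tone moves each channel 25% toward 128:
  R: 255 + 0.25×(128−255) = 255 − 31.75 = 223.25 → 223
  G: 165 − 9.25 = 155.75 → 156
  B: 0 + 32 = 32 → 32
rgb(223, 156, 32) = #df9c20.

#df9c20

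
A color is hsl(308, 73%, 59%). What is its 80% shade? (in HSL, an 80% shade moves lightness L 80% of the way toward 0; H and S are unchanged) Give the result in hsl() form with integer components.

hsl(308, 73%, 12%)

L moves 80% from 59 toward 0: 59 − 47.2 = 11.8 → 12.
H and S are unchanged.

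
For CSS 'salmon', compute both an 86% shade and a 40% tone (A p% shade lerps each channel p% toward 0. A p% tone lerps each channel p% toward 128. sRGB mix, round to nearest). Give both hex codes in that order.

#231210, #C98078

CSS salmon is rgb(250, 128, 114).
86% shade:
  R: 250 − 215 = 35 → 35
  G: 128 − 110.08 = 17.92 → 18
  B: 114 + 0.86×(0−114) = 114 − 98.04 = 15.96 → 16
  → #231210
40% tone:
  R: 250 − 48.8 = 201.2 → 201
  G: 128 + 0.4×(128−128) = 128 + 0 = 128 → 128
  B: 114 + 5.6 = 119.6 → 120
  → #C98078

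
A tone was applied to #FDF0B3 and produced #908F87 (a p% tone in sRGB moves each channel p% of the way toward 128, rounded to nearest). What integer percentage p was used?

87%

#FDF0B3 is rgb(253, 240, 179); #908F87 is rgb(144, 143, 135).
On the R channel (widest range): 144 ≈ 253 + (p/100)(128 − 253), so p ≈ 100×(144 − 253)/(128 − 253) = -10900/-125 = 87.20.
p = 87 reproduces all three channels after rounding.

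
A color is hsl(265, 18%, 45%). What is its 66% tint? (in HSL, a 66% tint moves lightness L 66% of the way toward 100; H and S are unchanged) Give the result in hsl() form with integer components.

L moves 66% from 45 toward 100: 45 + 36.3 = 81.3 → 81.
H and S are unchanged.

hsl(265, 18%, 81%)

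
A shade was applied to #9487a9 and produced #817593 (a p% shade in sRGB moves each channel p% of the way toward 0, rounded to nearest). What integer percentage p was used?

#9487a9 is rgb(148, 135, 169); #817593 is rgb(129, 117, 147).
On the B channel (widest range): 147 ≈ 169 + (p/100)(0 − 169), so p ≈ 100×(147 − 169)/(0 − 169) = -2200/-169 = 13.02.
p = 13 reproduces all three channels after rounding.

13%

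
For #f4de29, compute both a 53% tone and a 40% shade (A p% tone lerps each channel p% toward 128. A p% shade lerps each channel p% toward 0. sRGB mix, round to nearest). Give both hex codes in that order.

#b7ac57, #928519

#f4de29 is rgb(244, 222, 41).
53% tone:
  R: 244 − 61.48 = 182.52 → 183
  G: 222 + 0.53×(128−222) = 222 − 49.82 = 172.18 → 172
  B: 41 + 46.11 = 87.11 → 87
  → #b7ac57
40% shade:
  R: 244 − 97.6 = 146.4 → 146
  G: 222 + 0.4×(0−222) = 222 − 88.8 = 133.2 → 133
  B: 41 − 16.4 = 24.6 → 25
  → #928519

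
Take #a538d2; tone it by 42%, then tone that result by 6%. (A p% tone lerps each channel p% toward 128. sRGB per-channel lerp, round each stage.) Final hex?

#9459ad

#a538d2 is rgb(165, 56, 210).
Lerp each channel 42% toward 128:
  R: 165 + 0.42×(128−165) = 165 − 15.54 = 149.46 → 149
  G: 56 + 0.42×(128−56) = 56 + 30.24 = 86.24 → 86
  B: 210 − 34.44 = 175.56 → 176
After the tone: rgb(149, 86, 176) = #9556b0.
Lerp each channel 6% toward 128:
  R: 149 + 0.06×(128−149) = 149 − 1.26 = 147.74 → 148
  G: 86 + 2.52 = 88.52 → 89
  B: 176 − 2.88 = 173.12 → 173
rgb(148, 89, 173) = #9459ad.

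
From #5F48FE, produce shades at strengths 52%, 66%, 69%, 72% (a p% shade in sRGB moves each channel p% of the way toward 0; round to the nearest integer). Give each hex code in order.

#5F48FE is rgb(95, 72, 254).
52%: (95 − 49.4 = 45.6→46, 72 − 37.44 = 34.56→35, 254 − 132.08 = 121.92→122) → #2E237A
66%: (95 − 62.7 = 32.3→32, 72 − 47.52 = 24.48→24, 254 − 167.64 = 86.36→86) → #201856
69%: (95 − 65.55 = 29.45→29, 72 − 49.68 = 22.32→22, 254 − 175.26 = 78.74→79) → #1D164F
72%: (95 − 68.4 = 26.6→27, 72 − 51.84 = 20.16→20, 254 − 182.88 = 71.12→71) → #1B1447

#2E237A, #201856, #1D164F, #1B1447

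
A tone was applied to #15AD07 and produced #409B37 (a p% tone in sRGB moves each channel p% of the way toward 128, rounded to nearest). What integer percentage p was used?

40%

#15AD07 is rgb(21, 173, 7); #409B37 is rgb(64, 155, 55).
On the B channel (widest range): 55 ≈ 7 + (p/100)(128 − 7), so p ≈ 100×(55 − 7)/(128 − 7) = 4800/121 = 39.67.
p = 40 reproduces all three channels after rounding.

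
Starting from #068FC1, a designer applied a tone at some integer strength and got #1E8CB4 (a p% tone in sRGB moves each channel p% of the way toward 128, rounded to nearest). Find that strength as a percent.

#068FC1 is rgb(6, 143, 193); #1E8CB4 is rgb(30, 140, 180).
On the R channel (widest range): 30 ≈ 6 + (p/100)(128 − 6), so p ≈ 100×(30 − 6)/(128 − 6) = 2400/122 = 19.67.
p = 20 reproduces all three channels after rounding.

20%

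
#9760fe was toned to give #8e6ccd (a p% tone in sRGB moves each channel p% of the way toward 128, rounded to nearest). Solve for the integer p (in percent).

39%

#9760fe is rgb(151, 96, 254); #8e6ccd is rgb(142, 108, 205).
On the B channel (widest range): 205 ≈ 254 + (p/100)(128 − 254), so p ≈ 100×(205 − 254)/(128 − 254) = -4900/-126 = 38.89.
p = 39 reproduces all three channels after rounding.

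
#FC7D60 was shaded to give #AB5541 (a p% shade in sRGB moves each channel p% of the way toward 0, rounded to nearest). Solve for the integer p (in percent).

32%

#FC7D60 is rgb(252, 125, 96); #AB5541 is rgb(171, 85, 65).
On the R channel (widest range): 171 ≈ 252 + (p/100)(0 − 252), so p ≈ 100×(171 − 252)/(0 − 252) = -8100/-252 = 32.14.
p = 32 reproduces all three channels after rounding.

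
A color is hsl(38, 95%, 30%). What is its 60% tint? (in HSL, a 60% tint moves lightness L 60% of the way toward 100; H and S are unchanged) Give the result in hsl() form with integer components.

L moves 60% from 30 toward 100: 30 + 42 = 72 → 72.
H and S are unchanged.

hsl(38, 95%, 72%)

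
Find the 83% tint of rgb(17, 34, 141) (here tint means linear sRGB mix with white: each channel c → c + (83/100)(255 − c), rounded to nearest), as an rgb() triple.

Per channel, c → c + 0.83(255 − c):
  R: 17 + 0.83×(255−17) = 17 + 197.54 = 214.54 → 215
  G: 34 + 183.43 = 217.43 → 217
  B: 141 + 0.83×(255−141) = 141 + 94.62 = 235.62 → 236

rgb(215, 217, 236)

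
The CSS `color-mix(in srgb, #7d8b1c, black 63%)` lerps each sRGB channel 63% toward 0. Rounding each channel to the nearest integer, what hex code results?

#2e330a

#7d8b1c is rgb(125, 139, 28).
Lerp each channel 63% toward 0:
  R: 125 + 0.63×(0−125) = 125 − 78.75 = 46.25 → 46
  G: 139 − 87.57 = 51.43 → 51
  B: 28 + 0.63×(0−28) = 28 − 17.64 = 10.36 → 10
rgb(46, 51, 10) = #2e330a.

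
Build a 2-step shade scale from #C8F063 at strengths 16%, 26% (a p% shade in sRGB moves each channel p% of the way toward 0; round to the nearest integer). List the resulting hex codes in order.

#C8F063 is rgb(200, 240, 99).
16%: (200 − 32 = 168→168, 240 − 38.4 = 201.6→202, 99 − 15.84 = 83.16→83) → #A8CA53
26%: (200 − 52 = 148→148, 240 − 62.4 = 177.6→178, 99 − 25.74 = 73.26→73) → #94B249

#A8CA53, #94B249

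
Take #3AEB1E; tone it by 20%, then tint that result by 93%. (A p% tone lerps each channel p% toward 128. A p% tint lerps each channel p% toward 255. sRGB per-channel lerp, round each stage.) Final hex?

#3AEB1E is rgb(58, 235, 30).
A 20% tone moves each channel 20% toward 128:
  R: 58 + 0.2×(128−58) = 58 + 14 = 72 → 72
  G: 235 + 0.2×(128−235) = 235 − 21.4 = 213.6 → 214
  B: 30 + 0.2×(128−30) = 30 + 19.6 = 49.6 → 50
After the tone: rgb(72, 214, 50) = #48D632.
A 93% tint moves each channel 93% toward 255:
  R: 72 + 0.93×(255−72) = 72 + 170.19 = 242.19 → 242
  G: 214 + 38.13 = 252.13 → 252
  B: 50 + 0.93×(255−50) = 50 + 190.65 = 240.65 → 241
rgb(242, 252, 241) = #F2FCF1.

#F2FCF1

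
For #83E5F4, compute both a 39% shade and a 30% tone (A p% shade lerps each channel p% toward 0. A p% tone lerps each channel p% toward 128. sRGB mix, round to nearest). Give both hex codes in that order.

#508C95, #82C7D1

#83E5F4 is rgb(131, 229, 244).
39% shade:
  R: 131 + 0.39×(0−131) = 131 − 51.09 = 79.91 → 80
  G: 229 + 0.39×(0−229) = 229 − 89.31 = 139.69 → 140
  B: 244 + 0.39×(0−244) = 244 − 95.16 = 148.84 → 149
  → #508C95
30% tone:
  R: 131 + 0.3×(128−131) = 131 − 0.9 = 130.1 → 130
  G: 229 + 0.3×(128−229) = 229 − 30.3 = 198.7 → 199
  B: 244 + 0.3×(128−244) = 244 − 34.8 = 209.2 → 209
  → #82C7D1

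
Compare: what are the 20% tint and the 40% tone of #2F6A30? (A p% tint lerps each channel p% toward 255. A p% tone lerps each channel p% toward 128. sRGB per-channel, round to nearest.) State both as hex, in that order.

#598859, #4F7350

#2F6A30 is rgb(47, 106, 48).
20% tint:
  R: 47 + 41.6 = 88.6 → 89
  G: 106 + 0.2×(255−106) = 106 + 29.8 = 135.8 → 136
  B: 48 + 0.2×(255−48) = 48 + 41.4 = 89.4 → 89
  → #598859
40% tone:
  R: 47 + 0.4×(128−47) = 47 + 32.4 = 79.4 → 79
  G: 106 + 8.8 = 114.8 → 115
  B: 48 + 0.4×(128−48) = 48 + 32 = 80 → 80
  → #4F7350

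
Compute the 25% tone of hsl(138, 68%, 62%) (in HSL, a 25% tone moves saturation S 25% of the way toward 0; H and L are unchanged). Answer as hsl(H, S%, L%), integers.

hsl(138, 51%, 62%)

S moves 25% from 68 toward 0: 68 − 17 = 51 → 51.
H and L are unchanged.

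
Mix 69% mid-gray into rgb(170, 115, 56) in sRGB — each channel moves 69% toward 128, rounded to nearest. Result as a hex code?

#8d7c6a

Lerp each channel 69% toward 128:
  R: 170 − 28.98 = 141.02 → 141
  G: 115 + 8.97 = 123.97 → 124
  B: 56 + 49.68 = 105.68 → 106
rgb(141, 124, 106) = #8d7c6a.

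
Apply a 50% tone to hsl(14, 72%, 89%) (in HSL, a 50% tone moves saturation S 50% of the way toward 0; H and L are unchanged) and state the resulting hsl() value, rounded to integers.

hsl(14, 36%, 89%)

S moves 50% from 72 toward 0: 72 − 36 = 36 → 36.
H and L are unchanged.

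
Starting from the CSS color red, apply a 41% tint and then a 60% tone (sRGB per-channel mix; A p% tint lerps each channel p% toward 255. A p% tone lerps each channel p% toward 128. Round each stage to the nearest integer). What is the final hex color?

CSS red is rgb(255, 0, 0).
Lerp each channel 41% toward 255:
  R: 255 + 0.41×(255−255) = 255 + 0 = 255 → 255
  G: 0 + 0.41×(255−0) = 0 + 104.55 = 104.55 → 105
  B: 0 + 0.41×(255−0) = 0 + 104.55 = 104.55 → 105
After the tint: rgb(255, 105, 105) = #ff6969.
Per channel, c → c + 0.6(128 − c):
  R: 255 + 0.6×(128−255) = 255 − 76.2 = 178.8 → 179
  G: 105 + 13.8 = 118.8 → 119
  B: 105 + 13.8 = 118.8 → 119
rgb(179, 119, 119) = #b37777.

#b37777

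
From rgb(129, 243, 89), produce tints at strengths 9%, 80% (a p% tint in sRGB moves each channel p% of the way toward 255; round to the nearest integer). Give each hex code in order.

9%: (129 + 11.34 = 140.34→140, 243 + 1.08 = 244.08→244, 89 + 14.94 = 103.94→104) → #8cf468
80%: (129 + 100.8 = 229.8→230, 243 + 9.6 = 252.6→253, 89 + 132.8 = 221.8→222) → #e6fdde

#8cf468, #e6fdde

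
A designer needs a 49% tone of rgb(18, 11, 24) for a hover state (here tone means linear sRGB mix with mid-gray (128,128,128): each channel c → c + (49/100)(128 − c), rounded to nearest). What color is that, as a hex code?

#48444B

Per channel, c → c + 0.49(128 − c):
  R: 18 + 0.49×(128−18) = 18 + 53.9 = 71.9 → 72
  G: 11 + 0.49×(128−11) = 11 + 57.33 = 68.33 → 68
  B: 24 + 0.49×(128−24) = 24 + 50.96 = 74.96 → 75
rgb(72, 68, 75) = #48444B.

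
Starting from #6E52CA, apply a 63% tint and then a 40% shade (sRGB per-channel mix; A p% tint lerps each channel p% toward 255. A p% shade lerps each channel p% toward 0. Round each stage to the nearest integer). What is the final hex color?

#79738D

#6E52CA is rgb(110, 82, 202).
Per channel, c → c + 0.63(255 − c):
  R: 110 + 0.63×(255−110) = 110 + 91.35 = 201.35 → 201
  G: 82 + 0.63×(255−82) = 82 + 108.99 = 190.99 → 191
  B: 202 + 0.63×(255−202) = 202 + 33.39 = 235.39 → 235
After the tint: rgb(201, 191, 235) = #C9BFEB.
A 40% shade moves each channel 40% toward 0:
  R: 201 + 0.4×(0−201) = 201 − 80.4 = 120.6 → 121
  G: 191 + 0.4×(0−191) = 191 − 76.4 = 114.6 → 115
  B: 235 + 0.4×(0−235) = 235 − 94 = 141 → 141
rgb(121, 115, 141) = #79738D.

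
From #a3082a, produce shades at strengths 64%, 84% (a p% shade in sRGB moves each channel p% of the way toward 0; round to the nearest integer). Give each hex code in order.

#a3082a is rgb(163, 8, 42).
64%: (163 − 104.32 = 58.68→59, 8 − 5.12 = 2.88→3, 42 − 26.88 = 15.12→15) → #3b030f
84%: (163 − 136.92 = 26.08→26, 8 − 6.72 = 1.28→1, 42 − 35.28 = 6.72→7) → #1a0107

#3b030f, #1a0107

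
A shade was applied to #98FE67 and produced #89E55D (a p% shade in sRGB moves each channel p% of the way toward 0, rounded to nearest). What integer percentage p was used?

10%

#98FE67 is rgb(152, 254, 103); #89E55D is rgb(137, 229, 93).
On the G channel (widest range): 229 ≈ 254 + (p/100)(0 − 254), so p ≈ 100×(229 − 254)/(0 − 254) = -2500/-254 = 9.84.
p = 10 reproduces all three channels after rounding.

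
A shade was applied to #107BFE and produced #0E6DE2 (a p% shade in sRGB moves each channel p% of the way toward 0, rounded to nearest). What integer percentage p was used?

11%

#107BFE is rgb(16, 123, 254); #0E6DE2 is rgb(14, 109, 226).
On the B channel (widest range): 226 ≈ 254 + (p/100)(0 − 254), so p ≈ 100×(226 − 254)/(0 − 254) = -2800/-254 = 11.02.
p = 11 reproduces all three channels after rounding.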